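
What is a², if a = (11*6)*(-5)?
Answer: 108900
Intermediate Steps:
a = -330 (a = 66*(-5) = -330)
a² = (-330)² = 108900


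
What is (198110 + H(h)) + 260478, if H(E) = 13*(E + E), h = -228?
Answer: 452660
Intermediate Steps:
H(E) = 26*E (H(E) = 13*(2*E) = 26*E)
(198110 + H(h)) + 260478 = (198110 + 26*(-228)) + 260478 = (198110 - 5928) + 260478 = 192182 + 260478 = 452660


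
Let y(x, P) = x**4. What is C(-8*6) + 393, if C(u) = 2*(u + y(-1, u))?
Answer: 299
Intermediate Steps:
C(u) = 2 + 2*u (C(u) = 2*(u + (-1)**4) = 2*(u + 1) = 2*(1 + u) = 2 + 2*u)
C(-8*6) + 393 = (2 + 2*(-8*6)) + 393 = (2 + 2*(-48)) + 393 = (2 - 96) + 393 = -94 + 393 = 299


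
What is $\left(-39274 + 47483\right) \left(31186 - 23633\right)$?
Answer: $62002577$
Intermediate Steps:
$\left(-39274 + 47483\right) \left(31186 - 23633\right) = 8209 \cdot 7553 = 62002577$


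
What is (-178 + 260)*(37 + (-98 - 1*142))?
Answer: -16646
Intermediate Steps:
(-178 + 260)*(37 + (-98 - 1*142)) = 82*(37 + (-98 - 142)) = 82*(37 - 240) = 82*(-203) = -16646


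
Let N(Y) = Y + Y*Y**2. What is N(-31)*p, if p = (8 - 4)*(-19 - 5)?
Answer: 2862912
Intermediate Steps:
N(Y) = Y + Y**3
p = -96 (p = 4*(-24) = -96)
N(-31)*p = (-31 + (-31)**3)*(-96) = (-31 - 29791)*(-96) = -29822*(-96) = 2862912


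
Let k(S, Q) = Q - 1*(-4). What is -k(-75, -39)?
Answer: 35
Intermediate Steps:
k(S, Q) = 4 + Q (k(S, Q) = Q + 4 = 4 + Q)
-k(-75, -39) = -(4 - 39) = -1*(-35) = 35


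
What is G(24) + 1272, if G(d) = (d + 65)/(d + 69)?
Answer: 118385/93 ≈ 1273.0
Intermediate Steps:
G(d) = (65 + d)/(69 + d)
G(24) + 1272 = (65 + 24)/(69 + 24) + 1272 = 89/93 + 1272 = 118385/93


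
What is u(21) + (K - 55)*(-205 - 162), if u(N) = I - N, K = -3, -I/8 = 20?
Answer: 21105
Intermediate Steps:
I = -160 (I = -8*20 = -160)
u(N) = -160 - N
u(21) + (K - 55)*(-205 - 162) = (-160 - 1*21) + (-3 - 55)*(-205 - 162) = (-160 - 21) - 58*(-367) = -181 + 21286 = 21105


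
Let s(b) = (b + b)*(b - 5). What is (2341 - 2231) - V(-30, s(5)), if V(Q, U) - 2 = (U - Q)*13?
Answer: -282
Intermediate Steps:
s(b) = 2*b*(-5 + b) (s(b) = (2*b)*(-5 + b) = 2*b*(-5 + b))
V(Q, U) = 2 - 13*Q + 13*U (V(Q, U) = 2 + (U - Q)*13 = 2 + (-13*Q + 13*U) = 2 - 13*Q + 13*U)
(2341 - 2231) - V(-30, s(5)) = (2341 - 2231) - (2 - 13*(-30) + 13*(2*5*(-5 + 5))) = 110 - (2 + 390 + 13*(2*5*0)) = 110 - (2 + 390 + 13*0) = 110 - (2 + 390 + 0) = 110 - 1*392 = 110 - 392 = -282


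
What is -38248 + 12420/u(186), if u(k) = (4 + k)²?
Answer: -69037019/1805 ≈ -38248.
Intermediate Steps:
-38248 + 12420/u(186) = -38248 + 12420/((4 + 186)²) = -38248 + 12420/(190²) = -38248 + 12420/36100 = -38248 + 12420*(1/36100) = -38248 + 621/1805 = -69037019/1805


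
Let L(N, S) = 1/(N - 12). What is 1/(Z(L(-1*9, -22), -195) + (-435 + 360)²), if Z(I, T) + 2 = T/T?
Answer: 1/5624 ≈ 0.00017781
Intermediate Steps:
L(N, S) = 1/(-12 + N)
Z(I, T) = -1 (Z(I, T) = -2 + T/T = -2 + 1 = -1)
1/(Z(L(-1*9, -22), -195) + (-435 + 360)²) = 1/(-1 + (-435 + 360)²) = 1/(-1 + (-75)²) = 1/(-1 + 5625) = 1/5624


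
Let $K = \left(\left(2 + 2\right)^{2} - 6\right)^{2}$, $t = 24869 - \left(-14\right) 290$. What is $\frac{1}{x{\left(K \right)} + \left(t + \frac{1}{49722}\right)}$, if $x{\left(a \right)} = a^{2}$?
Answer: $\frac{49722}{1935627739} \approx 2.5688 \cdot 10^{-5}$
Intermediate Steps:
$t = 28929$ ($t = 24869 - -4060 = 24869 + 4060 = 28929$)
$K = 100$ ($K = \left(4^{2} - 6\right)^{2} = \left(16 - 6\right)^{2} = 10^{2} = 100$)
$\frac{1}{x{\left(K \right)} + \left(t + \frac{1}{49722}\right)} = \frac{1}{100^{2} + \left(28929 + \frac{1}{49722}\right)} = \frac{1}{10000 + \left(28929 + \frac{1}{49722}\right)} = \frac{1}{10000 + \frac{1438407739}{49722}} = \frac{1}{\frac{1935627739}{49722}} = \frac{49722}{1935627739}$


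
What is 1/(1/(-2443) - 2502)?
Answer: -2443/6112387 ≈ -0.00039968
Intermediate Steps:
1/(1/(-2443) - 2502) = 1/(-1/2443 - 2502) = 1/(-6112387/2443) = -2443/6112387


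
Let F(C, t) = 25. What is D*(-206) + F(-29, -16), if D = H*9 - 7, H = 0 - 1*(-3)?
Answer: -4095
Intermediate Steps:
H = 3 (H = 0 + 3 = 3)
D = 20 (D = 3*9 - 7 = 27 - 7 = 20)
D*(-206) + F(-29, -16) = 20*(-206) + 25 = -4120 + 25 = -4095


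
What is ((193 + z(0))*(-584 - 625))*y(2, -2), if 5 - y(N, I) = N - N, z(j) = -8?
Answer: -1118325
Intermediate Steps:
y(N, I) = 5 (y(N, I) = 5 - (N - N) = 5 - 1*0 = 5 + 0 = 5)
((193 + z(0))*(-584 - 625))*y(2, -2) = ((193 - 8)*(-584 - 625))*5 = (185*(-1209))*5 = -223665*5 = -1118325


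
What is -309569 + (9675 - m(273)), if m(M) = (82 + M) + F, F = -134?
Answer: -300115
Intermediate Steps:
m(M) = -52 + M (m(M) = (82 + M) - 134 = -52 + M)
-309569 + (9675 - m(273)) = -309569 + (9675 - (-52 + 273)) = -309569 + (9675 - 1*221) = -309569 + (9675 - 221) = -309569 + 9454 = -300115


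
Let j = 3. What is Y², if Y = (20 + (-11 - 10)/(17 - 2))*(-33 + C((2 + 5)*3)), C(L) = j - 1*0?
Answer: 311364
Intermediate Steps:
C(L) = 3 (C(L) = 3 - 1*0 = 3 + 0 = 3)
Y = -558 (Y = (20 + (-11 - 10)/(17 - 2))*(-33 + 3) = (20 - 21/15)*(-30) = (20 - 21*1/15)*(-30) = (20 - 7/5)*(-30) = (93/5)*(-30) = -558)
Y² = (-558)² = 311364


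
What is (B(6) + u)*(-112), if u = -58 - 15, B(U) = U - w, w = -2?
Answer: 7280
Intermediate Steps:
B(U) = 2 + U (B(U) = U - 1*(-2) = U + 2 = 2 + U)
u = -73
(B(6) + u)*(-112) = ((2 + 6) - 73)*(-112) = (8 - 73)*(-112) = -65*(-112) = 7280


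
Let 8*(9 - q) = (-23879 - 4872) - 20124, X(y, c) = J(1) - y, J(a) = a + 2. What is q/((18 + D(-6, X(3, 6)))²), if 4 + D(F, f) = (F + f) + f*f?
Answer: 48947/512 ≈ 95.600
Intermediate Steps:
J(a) = 2 + a
X(y, c) = 3 - y (X(y, c) = (2 + 1) - y = 3 - y)
D(F, f) = -4 + F + f + f² (D(F, f) = -4 + ((F + f) + f*f) = -4 + ((F + f) + f²) = -4 + (F + f + f²) = -4 + F + f + f²)
q = 48947/8 (q = 9 - ((-23879 - 4872) - 20124)/8 = 9 - (-28751 - 20124)/8 = 9 - ⅛*(-48875) = 9 + 48875/8 = 48947/8 ≈ 6118.4)
q/((18 + D(-6, X(3, 6)))²) = 48947/(8*((18 + (-4 - 6 + (3 - 1*3) + (3 - 1*3)²))²)) = 48947/(8*((18 + (-4 - 6 + (3 - 3) + (3 - 3)²))²)) = 48947/(8*((18 + (-4 - 6 + 0 + 0²))²)) = 48947/(8*((18 + (-4 - 6 + 0 + 0))²)) = 48947/(8*((18 - 10)²)) = 48947/(8*(8²)) = (48947/8)/64 = (48947/8)*(1/64) = 48947/512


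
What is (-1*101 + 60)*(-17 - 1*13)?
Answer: 1230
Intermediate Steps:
(-1*101 + 60)*(-17 - 1*13) = (-101 + 60)*(-17 - 13) = -41*(-30) = 1230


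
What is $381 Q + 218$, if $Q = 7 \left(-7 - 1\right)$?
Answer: $-21118$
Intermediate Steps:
$Q = -56$ ($Q = 7 \left(-8\right) = -56$)
$381 Q + 218 = 381 \left(-56\right) + 218 = -21336 + 218 = -21118$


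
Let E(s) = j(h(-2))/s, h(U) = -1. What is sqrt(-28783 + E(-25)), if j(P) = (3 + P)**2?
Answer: I*sqrt(719579)/5 ≈ 169.66*I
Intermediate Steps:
E(s) = 4/s (E(s) = (3 - 1)**2/s = 2**2/s = 4/s)
sqrt(-28783 + E(-25)) = sqrt(-28783 + 4/(-25)) = sqrt(-28783 + 4*(-1/25)) = sqrt(-28783 - 4/25) = sqrt(-719579/25) = I*sqrt(719579)/5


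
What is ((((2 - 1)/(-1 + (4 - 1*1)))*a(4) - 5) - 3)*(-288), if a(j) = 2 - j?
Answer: 2592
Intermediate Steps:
((((2 - 1)/(-1 + (4 - 1*1)))*a(4) - 5) - 3)*(-288) = ((((2 - 1)/(-1 + (4 - 1*1)))*(2 - 1*4) - 5) - 3)*(-288) = (((1/(-1 + (4 - 1)))*(2 - 4) - 5) - 3)*(-288) = (((1/(-1 + 3))*(-2) - 5) - 3)*(-288) = (((1/2)*(-2) - 5) - 3)*(-288) = (((1*(½))*(-2) - 5) - 3)*(-288) = (((½)*(-2) - 5) - 3)*(-288) = ((-1 - 5) - 3)*(-288) = (-6 - 3)*(-288) = -9*(-288) = 2592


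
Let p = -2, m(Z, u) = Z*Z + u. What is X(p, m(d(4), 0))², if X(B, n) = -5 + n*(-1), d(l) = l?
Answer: 441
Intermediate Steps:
m(Z, u) = u + Z² (m(Z, u) = Z² + u = u + Z²)
X(B, n) = -5 - n
X(p, m(d(4), 0))² = (-5 - (0 + 4²))² = (-5 - (0 + 16))² = (-5 - 1*16)² = (-5 - 16)² = (-21)² = 441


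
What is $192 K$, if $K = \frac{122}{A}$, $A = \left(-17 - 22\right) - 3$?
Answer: $- \frac{3904}{7} \approx -557.71$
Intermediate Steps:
$A = -42$ ($A = -39 - 3 = -42$)
$K = - \frac{61}{21}$ ($K = \frac{122}{-42} = 122 \left(- \frac{1}{42}\right) = - \frac{61}{21} \approx -2.9048$)
$192 K = 192 \left(- \frac{61}{21}\right) = - \frac{3904}{7}$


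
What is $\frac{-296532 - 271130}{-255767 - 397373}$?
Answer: $\frac{283831}{326570} \approx 0.86913$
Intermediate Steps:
$\frac{-296532 - 271130}{-255767 - 397373} = \frac{-296532 - 271130}{-653140} = \left(-296532 - 271130\right) \left(- \frac{1}{653140}\right) = \left(-567662\right) \left(- \frac{1}{653140}\right) = \frac{283831}{326570}$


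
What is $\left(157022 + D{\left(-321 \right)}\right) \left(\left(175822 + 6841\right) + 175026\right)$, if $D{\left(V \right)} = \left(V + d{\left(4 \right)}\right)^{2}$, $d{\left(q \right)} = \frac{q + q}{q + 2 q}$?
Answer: $\frac{835818682391}{9} \approx 9.2869 \cdot 10^{10}$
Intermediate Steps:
$d{\left(q \right)} = \frac{2}{3}$ ($d{\left(q \right)} = \frac{2 q}{3 q} = 2 q \frac{1}{3 q} = \frac{2}{3}$)
$D{\left(V \right)} = \left(\frac{2}{3} + V\right)^{2}$ ($D{\left(V \right)} = \left(V + \frac{2}{3}\right)^{2} = \left(\frac{2}{3} + V\right)^{2}$)
$\left(157022 + D{\left(-321 \right)}\right) \left(\left(175822 + 6841\right) + 175026\right) = \left(157022 + \frac{\left(2 + 3 \left(-321\right)\right)^{2}}{9}\right) \left(\left(175822 + 6841\right) + 175026\right) = \left(157022 + \frac{\left(2 - 963\right)^{2}}{9}\right) \left(182663 + 175026\right) = \left(157022 + \frac{\left(-961\right)^{2}}{9}\right) 357689 = \left(157022 + \frac{1}{9} \cdot 923521\right) 357689 = \left(157022 + \frac{923521}{9}\right) 357689 = \frac{2336719}{9} \cdot 357689 = \frac{835818682391}{9}$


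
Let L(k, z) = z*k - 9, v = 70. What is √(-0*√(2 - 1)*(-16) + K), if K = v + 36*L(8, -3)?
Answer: I*√1118 ≈ 33.437*I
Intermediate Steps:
L(k, z) = -9 + k*z (L(k, z) = k*z - 9 = -9 + k*z)
K = -1118 (K = 70 + 36*(-9 + 8*(-3)) = 70 + 36*(-9 - 24) = 70 + 36*(-33) = 70 - 1188 = -1118)
√(-0*√(2 - 1)*(-16) + K) = √(-0*√(2 - 1)*(-16) - 1118) = √(-0*√1*(-16) - 1118) = √(-0*(-16) - 1118) = √(-1*0*(-16) - 1118) = √(0*(-16) - 1118) = √(0 - 1118) = √(-1118) = I*√1118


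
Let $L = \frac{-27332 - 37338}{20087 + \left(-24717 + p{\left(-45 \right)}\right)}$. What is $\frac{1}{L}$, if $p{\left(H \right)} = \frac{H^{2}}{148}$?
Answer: $\frac{136643}{1914232} \approx 0.071383$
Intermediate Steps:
$p{\left(H \right)} = \frac{H^{2}}{148}$ ($p{\left(H \right)} = H^{2} \cdot \frac{1}{148} = \frac{H^{2}}{148}$)
$L = \frac{1914232}{136643}$ ($L = \frac{-27332 - 37338}{20087 - \left(24717 - \frac{\left(-45\right)^{2}}{148}\right)} = - \frac{64670}{20087 + \left(-24717 + \frac{1}{148} \cdot 2025\right)} = - \frac{64670}{20087 + \left(-24717 + \frac{2025}{148}\right)} = - \frac{64670}{20087 - \frac{3656091}{148}} = - \frac{64670}{- \frac{683215}{148}} = \left(-64670\right) \left(- \frac{148}{683215}\right) = \frac{1914232}{136643} \approx 14.009$)
$\frac{1}{L} = \frac{1}{\frac{1914232}{136643}} = \frac{136643}{1914232}$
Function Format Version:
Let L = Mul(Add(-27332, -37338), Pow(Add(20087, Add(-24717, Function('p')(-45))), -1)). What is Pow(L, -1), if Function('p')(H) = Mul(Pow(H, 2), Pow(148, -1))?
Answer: Rational(136643, 1914232) ≈ 0.071383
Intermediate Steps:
Function('p')(H) = Mul(Rational(1, 148), Pow(H, 2)) (Function('p')(H) = Mul(Pow(H, 2), Rational(1, 148)) = Mul(Rational(1, 148), Pow(H, 2)))
L = Rational(1914232, 136643) (L = Mul(Add(-27332, -37338), Pow(Add(20087, Add(-24717, Mul(Rational(1, 148), Pow(-45, 2)))), -1)) = Mul(-64670, Pow(Add(20087, Add(-24717, Mul(Rational(1, 148), 2025))), -1)) = Mul(-64670, Pow(Add(20087, Add(-24717, Rational(2025, 148))), -1)) = Mul(-64670, Pow(Add(20087, Rational(-3656091, 148)), -1)) = Mul(-64670, Pow(Rational(-683215, 148), -1)) = Mul(-64670, Rational(-148, 683215)) = Rational(1914232, 136643) ≈ 14.009)
Pow(L, -1) = Pow(Rational(1914232, 136643), -1) = Rational(136643, 1914232)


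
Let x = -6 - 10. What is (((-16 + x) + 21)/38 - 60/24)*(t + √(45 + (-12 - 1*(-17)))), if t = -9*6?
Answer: 2862/19 - 265*√2/19 ≈ 130.91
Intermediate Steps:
x = -16
t = -54
(((-16 + x) + 21)/38 - 60/24)*(t + √(45 + (-12 - 1*(-17)))) = (((-16 - 16) + 21)/38 - 60/24)*(-54 + √(45 + (-12 - 1*(-17)))) = ((-32 + 21)*(1/38) - 60*1/24)*(-54 + √(45 + (-12 + 17))) = (-11*1/38 - 5/2)*(-54 + √(45 + 5)) = (-11/38 - 5/2)*(-54 + √50) = -53*(-54 + 5*√2)/19 = 2862/19 - 265*√2/19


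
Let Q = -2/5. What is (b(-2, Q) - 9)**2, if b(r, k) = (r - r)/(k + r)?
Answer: 81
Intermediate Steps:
Q = -2/5 (Q = -2*1/5 = -2/5 ≈ -0.40000)
b(r, k) = 0 (b(r, k) = 0/(k + r) = 0)
(b(-2, Q) - 9)**2 = (0 - 9)**2 = (-9)**2 = 81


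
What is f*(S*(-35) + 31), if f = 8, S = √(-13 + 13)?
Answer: 248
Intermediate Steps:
S = 0 (S = √0 = 0)
f*(S*(-35) + 31) = 8*(0*(-35) + 31) = 8*(0 + 31) = 8*31 = 248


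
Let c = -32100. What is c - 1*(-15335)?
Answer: -16765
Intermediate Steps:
c - 1*(-15335) = -32100 - 1*(-15335) = -32100 + 15335 = -16765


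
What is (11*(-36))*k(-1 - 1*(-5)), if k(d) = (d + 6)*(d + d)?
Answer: -31680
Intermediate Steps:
k(d) = 2*d*(6 + d) (k(d) = (6 + d)*(2*d) = 2*d*(6 + d))
(11*(-36))*k(-1 - 1*(-5)) = (11*(-36))*(2*(-1 - 1*(-5))*(6 + (-1 - 1*(-5)))) = -792*(-1 + 5)*(6 + (-1 + 5)) = -792*4*(6 + 4) = -792*4*10 = -396*80 = -31680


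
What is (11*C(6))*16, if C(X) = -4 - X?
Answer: -1760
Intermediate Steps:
(11*C(6))*16 = (11*(-4 - 1*6))*16 = (11*(-4 - 6))*16 = (11*(-10))*16 = -110*16 = -1760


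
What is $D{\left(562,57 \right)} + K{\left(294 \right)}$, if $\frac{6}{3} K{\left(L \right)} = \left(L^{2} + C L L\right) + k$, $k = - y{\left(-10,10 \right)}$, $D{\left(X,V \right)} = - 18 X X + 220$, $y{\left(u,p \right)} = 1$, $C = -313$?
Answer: $- \frac{38337977}{2} \approx -1.9169 \cdot 10^{7}$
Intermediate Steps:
$D{\left(X,V \right)} = 220 - 18 X^{2}$ ($D{\left(X,V \right)} = - 18 X^{2} + 220 = 220 - 18 X^{2}$)
$k = -1$ ($k = \left(-1\right) 1 = -1$)
$K{\left(L \right)} = - \frac{1}{2} - 156 L^{2}$ ($K{\left(L \right)} = \frac{\left(L^{2} + - 313 L L\right) - 1}{2} = \frac{\left(L^{2} - 313 L^{2}\right) - 1}{2} = \frac{- 312 L^{2} - 1}{2} = \frac{-1 - 312 L^{2}}{2} = - \frac{1}{2} - 156 L^{2}$)
$D{\left(562,57 \right)} + K{\left(294 \right)} = \left(220 - 18 \cdot 562^{2}\right) - \left(\frac{1}{2} + 156 \cdot 294^{2}\right) = \left(220 - 5685192\right) - \frac{26968033}{2} = -5684972 - \frac{26968033}{2} = - \frac{38337977}{2}$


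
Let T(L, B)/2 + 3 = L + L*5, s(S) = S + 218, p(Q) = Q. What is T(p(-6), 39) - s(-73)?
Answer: -223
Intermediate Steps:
s(S) = 218 + S
T(L, B) = -6 + 12*L (T(L, B) = -6 + 2*(L + L*5) = -6 + 2*(L + 5*L) = -6 + 2*(6*L) = -6 + 12*L)
T(p(-6), 39) - s(-73) = (-6 + 12*(-6)) - (218 - 73) = (-6 - 72) - 1*145 = -78 - 145 = -223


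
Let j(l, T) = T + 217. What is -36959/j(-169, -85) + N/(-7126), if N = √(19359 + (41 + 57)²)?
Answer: -36959/132 - √28963/7126 ≈ -280.02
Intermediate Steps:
j(l, T) = 217 + T
N = √28963 (N = √(19359 + 98²) = √(19359 + 9604) = √28963 ≈ 170.19)
-36959/j(-169, -85) + N/(-7126) = -36959/(217 - 85) + √28963/(-7126) = -36959/132 + √28963*(-1/7126) = -36959*1/132 - √28963/7126 = -36959/132 - √28963/7126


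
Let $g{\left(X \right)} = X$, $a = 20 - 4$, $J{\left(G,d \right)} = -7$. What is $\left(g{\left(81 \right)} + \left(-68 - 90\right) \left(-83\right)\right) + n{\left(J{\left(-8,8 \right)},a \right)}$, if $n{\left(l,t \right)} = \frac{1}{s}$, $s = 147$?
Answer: $\frac{1939666}{147} \approx 13195.0$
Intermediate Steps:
$a = 16$ ($a = 20 - 4 = 16$)
$n{\left(l,t \right)} = \frac{1}{147}$
$\left(g{\left(81 \right)} + \left(-68 - 90\right) \left(-83\right)\right) + n{\left(J{\left(-8,8 \right)},a \right)} = \left(81 + \left(-68 - 90\right) \left(-83\right)\right) + \frac{1}{147} = \left(81 - -13114\right) + \frac{1}{147} = \left(81 + 13114\right) + \frac{1}{147} = 13195 + \frac{1}{147} = \frac{1939666}{147}$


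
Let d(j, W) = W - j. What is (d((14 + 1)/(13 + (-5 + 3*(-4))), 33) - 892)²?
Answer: 11703241/16 ≈ 7.3145e+5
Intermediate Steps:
(d((14 + 1)/(13 + (-5 + 3*(-4))), 33) - 892)² = ((33 - (14 + 1)/(13 + (-5 + 3*(-4)))) - 892)² = ((33 - 15/(13 + (-5 - 12))) - 892)² = ((33 - 15/(13 - 17)) - 892)² = ((33 - 15/(-4)) - 892)² = ((33 - 15*(-1)/4) - 892)² = ((33 - 1*(-15/4)) - 892)² = ((33 + 15/4) - 892)² = (147/4 - 892)² = (-3421/4)² = 11703241/16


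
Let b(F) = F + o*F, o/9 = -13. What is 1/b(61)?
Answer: -1/7076 ≈ -0.00014132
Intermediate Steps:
o = -117 (o = 9*(-13) = -117)
b(F) = -116*F (b(F) = F - 117*F = -116*F)
1/b(61) = 1/(-116*61) = 1/(-7076) = -1/7076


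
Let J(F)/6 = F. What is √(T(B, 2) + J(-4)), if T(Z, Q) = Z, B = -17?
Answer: I*√41 ≈ 6.4031*I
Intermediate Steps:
J(F) = 6*F
√(T(B, 2) + J(-4)) = √(-17 + 6*(-4)) = √(-17 - 24) = √(-41) = I*√41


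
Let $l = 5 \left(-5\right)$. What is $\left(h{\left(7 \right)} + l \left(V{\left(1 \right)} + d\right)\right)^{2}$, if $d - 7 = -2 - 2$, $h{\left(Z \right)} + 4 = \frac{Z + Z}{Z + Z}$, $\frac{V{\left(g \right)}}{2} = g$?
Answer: $16384$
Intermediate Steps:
$V{\left(g \right)} = 2 g$
$l = -25$
$h{\left(Z \right)} = -3$ ($h{\left(Z \right)} = -4 + \frac{Z + Z}{Z + Z} = -4 + \frac{2 Z}{2 Z} = -4 + 2 Z \frac{1}{2 Z} = -4 + 1 = -3$)
$d = 3$ ($d = 7 - 4 = 3$)
$\left(h{\left(7 \right)} + l \left(V{\left(1 \right)} + d\right)\right)^{2} = \left(-3 - 25 \left(2 \cdot 1 + 3\right)\right)^{2} = \left(-3 - 25 \left(2 + 3\right)\right)^{2} = \left(-3 - 125\right)^{2} = \left(-128\right)^{2} = 16384$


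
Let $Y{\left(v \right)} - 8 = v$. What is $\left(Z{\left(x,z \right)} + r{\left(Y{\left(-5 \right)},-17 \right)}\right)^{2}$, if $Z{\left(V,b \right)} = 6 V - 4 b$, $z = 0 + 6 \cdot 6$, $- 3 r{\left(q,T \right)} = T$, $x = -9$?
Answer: $\frac{332929}{9} \approx 36992.0$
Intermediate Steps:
$Y{\left(v \right)} = 8 + v$
$r{\left(q,T \right)} = - \frac{T}{3}$
$z = 36$ ($z = 0 + 36 = 36$)
$Z{\left(V,b \right)} = - 4 b + 6 V$
$\left(Z{\left(x,z \right)} + r{\left(Y{\left(-5 \right)},-17 \right)}\right)^{2} = \left(\left(\left(-4\right) 36 + 6 \left(-9\right)\right) - - \frac{17}{3}\right)^{2} = \left(\left(-144 - 54\right) + \frac{17}{3}\right)^{2} = \left(-198 + \frac{17}{3}\right)^{2} = \left(- \frac{577}{3}\right)^{2} = \frac{332929}{9}$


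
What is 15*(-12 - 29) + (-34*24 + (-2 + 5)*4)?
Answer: -1419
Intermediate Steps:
15*(-12 - 29) + (-34*24 + (-2 + 5)*4) = 15*(-41) + (-816 + 3*4) = -615 + (-816 + 12) = -615 - 804 = -1419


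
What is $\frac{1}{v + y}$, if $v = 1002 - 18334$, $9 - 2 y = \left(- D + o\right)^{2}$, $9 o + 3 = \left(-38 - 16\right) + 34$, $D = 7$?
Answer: $- \frac{162}{2814451} \approx -5.756 \cdot 10^{-5}$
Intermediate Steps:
$o = - \frac{23}{9}$ ($o = - \frac{1}{3} + \frac{\left(-38 - 16\right) + 34}{9} = - \frac{1}{3} + \frac{-54 + 34}{9} = - \frac{1}{3} + \frac{1}{9} \left(-20\right) = - \frac{1}{3} - \frac{20}{9} = - \frac{23}{9} \approx -2.5556$)
$y = - \frac{6667}{162}$ ($y = \frac{9}{2} - \frac{\left(\left(-1\right) 7 - \frac{23}{9}\right)^{2}}{2} = \frac{9}{2} - \frac{\left(-7 - \frac{23}{9}\right)^{2}}{2} = \frac{9}{2} - \frac{\left(- \frac{86}{9}\right)^{2}}{2} = \frac{9}{2} - \frac{3698}{81} = - \frac{6667}{162} \approx -41.154$)
$v = -17332$
$\frac{1}{v + y} = \frac{1}{-17332 - \frac{6667}{162}} = \frac{1}{- \frac{2814451}{162}} = - \frac{162}{2814451}$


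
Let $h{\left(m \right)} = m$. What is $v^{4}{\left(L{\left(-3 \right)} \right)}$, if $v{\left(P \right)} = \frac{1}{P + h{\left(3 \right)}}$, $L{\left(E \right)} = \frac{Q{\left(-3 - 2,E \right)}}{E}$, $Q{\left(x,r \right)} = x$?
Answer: $\frac{81}{38416} \approx 0.0021085$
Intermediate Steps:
$L{\left(E \right)} = - \frac{5}{E}$ ($L{\left(E \right)} = \frac{-3 - 2}{E} = - \frac{5}{E}$)
$v{\left(P \right)} = \frac{1}{3 + P}$ ($v{\left(P \right)} = \frac{1}{P + 3} = \frac{1}{3 + P}$)
$v^{4}{\left(L{\left(-3 \right)} \right)} = \left(\frac{1}{3 - \frac{5}{-3}}\right)^{4} = \left(\frac{1}{3 - - \frac{5}{3}}\right)^{4} = \left(\frac{1}{3 + \frac{5}{3}}\right)^{4} = \left(\frac{1}{\frac{14}{3}}\right)^{4} = \left(\frac{3}{14}\right)^{4} = \frac{81}{38416}$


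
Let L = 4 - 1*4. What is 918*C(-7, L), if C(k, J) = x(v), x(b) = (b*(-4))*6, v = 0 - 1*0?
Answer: 0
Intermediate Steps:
L = 0 (L = 4 - 4 = 0)
v = 0 (v = 0 + 0 = 0)
x(b) = -24*b (x(b) = -4*b*6 = -24*b)
C(k, J) = 0 (C(k, J) = -24*0 = 0)
918*C(-7, L) = 918*0 = 0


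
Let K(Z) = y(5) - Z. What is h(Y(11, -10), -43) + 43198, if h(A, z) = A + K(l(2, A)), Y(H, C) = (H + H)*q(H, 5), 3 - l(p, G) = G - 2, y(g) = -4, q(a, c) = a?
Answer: 43673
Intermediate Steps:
l(p, G) = 5 - G (l(p, G) = 3 - (G - 2) = 3 - (-2 + G) = 3 + (2 - G) = 5 - G)
K(Z) = -4 - Z
Y(H, C) = 2*H² (Y(H, C) = (H + H)*H = (2*H)*H = 2*H²)
h(A, z) = -9 + 2*A (h(A, z) = A + (-4 - (5 - A)) = A + (-4 + (-5 + A)) = A + (-9 + A) = -9 + 2*A)
h(Y(11, -10), -43) + 43198 = (-9 + 2*(2*11²)) + 43198 = (-9 + 2*(2*121)) + 43198 = (-9 + 2*242) + 43198 = (-9 + 484) + 43198 = 475 + 43198 = 43673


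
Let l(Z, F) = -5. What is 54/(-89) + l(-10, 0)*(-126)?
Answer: 56016/89 ≈ 629.39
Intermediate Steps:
54/(-89) + l(-10, 0)*(-126) = 54/(-89) - 5*(-126) = 54*(-1/89) + 630 = -54/89 + 630 = 56016/89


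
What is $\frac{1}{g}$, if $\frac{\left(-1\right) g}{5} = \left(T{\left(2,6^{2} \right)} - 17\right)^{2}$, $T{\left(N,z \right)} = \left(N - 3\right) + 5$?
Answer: $- \frac{1}{845} \approx -0.0011834$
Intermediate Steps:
$T{\left(N,z \right)} = 2 + N$ ($T{\left(N,z \right)} = \left(-3 + N\right) + 5 = 2 + N$)
$g = -845$ ($g = - 5 \left(\left(2 + 2\right) - 17\right)^{2} = - 5 \left(4 - 17\right)^{2} = - 5 \left(-13\right)^{2} = \left(-5\right) 169 = -845$)
$\frac{1}{g} = \frac{1}{-845} = - \frac{1}{845}$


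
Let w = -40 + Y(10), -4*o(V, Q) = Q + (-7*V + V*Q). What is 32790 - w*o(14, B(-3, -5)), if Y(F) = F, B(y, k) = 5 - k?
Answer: 32400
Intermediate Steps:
o(V, Q) = -Q/4 + 7*V/4 - Q*V/4 (o(V, Q) = -(Q + (-7*V + V*Q))/4 = -(Q + (-7*V + Q*V))/4 = -(Q - 7*V + Q*V)/4 = -Q/4 + 7*V/4 - Q*V/4)
w = -30 (w = -40 + 10 = -30)
32790 - w*o(14, B(-3, -5)) = 32790 - (-30)*(-(5 - 1*(-5))/4 + (7/4)*14 - 1/4*(5 - 1*(-5))*14) = 32790 - (-30)*(-(5 + 5)/4 + 49/2 - 1/4*(5 + 5)*14) = 32790 - (-30)*(-1/4*10 + 49/2 - 1/4*10*14) = 32790 - (-30)*(-5/2 + 49/2 - 35) = 32790 - (-30)*(-13) = 32790 - 1*390 = 32790 - 390 = 32400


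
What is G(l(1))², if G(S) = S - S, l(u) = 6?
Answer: 0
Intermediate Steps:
G(S) = 0
G(l(1))² = 0² = 0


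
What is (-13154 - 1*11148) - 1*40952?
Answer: -65254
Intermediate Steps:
(-13154 - 1*11148) - 1*40952 = (-13154 - 11148) - 40952 = -24302 - 40952 = -65254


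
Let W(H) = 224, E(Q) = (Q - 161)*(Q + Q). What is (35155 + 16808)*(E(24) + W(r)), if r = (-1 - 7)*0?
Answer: -330068976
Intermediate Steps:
E(Q) = 2*Q*(-161 + Q) (E(Q) = (-161 + Q)*(2*Q) = 2*Q*(-161 + Q))
r = 0 (r = -8*0 = 0)
(35155 + 16808)*(E(24) + W(r)) = (35155 + 16808)*(2*24*(-161 + 24) + 224) = 51963*(2*24*(-137) + 224) = 51963*(-6576 + 224) = 51963*(-6352) = -330068976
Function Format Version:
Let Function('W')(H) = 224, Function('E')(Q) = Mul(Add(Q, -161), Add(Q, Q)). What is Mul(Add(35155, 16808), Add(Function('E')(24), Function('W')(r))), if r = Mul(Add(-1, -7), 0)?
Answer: -330068976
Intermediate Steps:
Function('E')(Q) = Mul(2, Q, Add(-161, Q)) (Function('E')(Q) = Mul(Add(-161, Q), Mul(2, Q)) = Mul(2, Q, Add(-161, Q)))
r = 0 (r = Mul(-8, 0) = 0)
Mul(Add(35155, 16808), Add(Function('E')(24), Function('W')(r))) = Mul(Add(35155, 16808), Add(Mul(2, 24, Add(-161, 24)), 224)) = Mul(51963, Add(Mul(2, 24, -137), 224)) = Mul(51963, Add(-6576, 224)) = Mul(51963, -6352) = -330068976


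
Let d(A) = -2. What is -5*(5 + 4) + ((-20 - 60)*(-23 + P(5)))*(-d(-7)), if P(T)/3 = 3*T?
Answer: -3565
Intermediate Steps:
P(T) = 9*T (P(T) = 3*(3*T) = 9*T)
-5*(5 + 4) + ((-20 - 60)*(-23 + P(5)))*(-d(-7)) = -5*(5 + 4) + ((-20 - 60)*(-23 + 9*5))*(-1*(-2)) = -5*9 - 80*(-23 + 45)*2 = -45 - 80*22*2 = -45 - 1760*2 = -45 - 3520 = -3565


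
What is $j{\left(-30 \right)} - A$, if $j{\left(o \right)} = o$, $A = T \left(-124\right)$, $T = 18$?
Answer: $2202$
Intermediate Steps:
$A = -2232$ ($A = 18 \left(-124\right) = -2232$)
$j{\left(-30 \right)} - A = -30 - -2232 = -30 + 2232 = 2202$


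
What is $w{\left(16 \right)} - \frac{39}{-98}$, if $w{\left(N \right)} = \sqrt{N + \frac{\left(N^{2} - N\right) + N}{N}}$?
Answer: $\frac{39}{98} + 4 \sqrt{2} \approx 6.0548$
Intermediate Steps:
$w{\left(N \right)} = \sqrt{2} \sqrt{N}$ ($w{\left(N \right)} = \sqrt{N + \frac{N^{2}}{N}} = \sqrt{N + N} = \sqrt{2 N} = \sqrt{2} \sqrt{N}$)
$w{\left(16 \right)} - \frac{39}{-98} = \sqrt{2} \sqrt{16} - \frac{39}{-98} = \sqrt{2} \cdot 4 - 39 \left(- \frac{1}{98}\right) = 4 \sqrt{2} - - \frac{39}{98} = 4 \sqrt{2} + \frac{39}{98} = \frac{39}{98} + 4 \sqrt{2}$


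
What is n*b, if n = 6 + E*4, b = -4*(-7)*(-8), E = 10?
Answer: -10304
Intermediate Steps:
b = -224 (b = 28*(-8) = -224)
n = 46 (n = 6 + 10*4 = 6 + 40 = 46)
n*b = 46*(-224) = -10304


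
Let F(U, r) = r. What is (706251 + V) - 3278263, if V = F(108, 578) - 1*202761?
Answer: -2774195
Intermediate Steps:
V = -202183 (V = 578 - 1*202761 = 578 - 202761 = -202183)
(706251 + V) - 3278263 = (706251 - 202183) - 3278263 = 504068 - 3278263 = -2774195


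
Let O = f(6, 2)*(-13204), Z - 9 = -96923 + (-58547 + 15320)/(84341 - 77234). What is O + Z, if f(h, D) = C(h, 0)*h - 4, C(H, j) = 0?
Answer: -104482571/2369 ≈ -44104.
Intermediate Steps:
f(h, D) = -4 (f(h, D) = 0*h - 4 = 0 - 4 = -4)
Z = -229603675/2369 (Z = 9 + (-96923 + (-58547 + 15320)/(84341 - 77234)) = 9 + (-96923 - 43227/7107) = 9 + (-96923 - 43227*1/7107) = 9 + (-96923 - 14409/2369) = 9 - 229624996/2369 = -229603675/2369 ≈ -96920.)
O = 52816 (O = -4*(-13204) = 52816)
O + Z = 52816 - 229603675/2369 = -104482571/2369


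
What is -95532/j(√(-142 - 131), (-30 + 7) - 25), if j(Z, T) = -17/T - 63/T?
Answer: -286596/5 ≈ -57319.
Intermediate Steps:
j(Z, T) = -80/T
-95532/j(√(-142 - 131), (-30 + 7) - 25) = -95532/((-80/((-30 + 7) - 25))) = -95532/((-80/(-23 - 25))) = -95532/((-80/(-48))) = -95532/((-80*(-1/48))) = -95532/5/3 = -95532*⅗ = -286596/5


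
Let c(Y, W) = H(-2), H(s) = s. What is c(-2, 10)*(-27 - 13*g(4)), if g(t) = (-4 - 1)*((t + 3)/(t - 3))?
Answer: -856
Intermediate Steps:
c(Y, W) = -2
g(t) = -5*(3 + t)/(-3 + t)
c(-2, 10)*(-27 - 13*g(4)) = -2*(-27 - 65*(-3 - 1*4)/(-3 + 4)) = -2*(-27 - 65*(-3 - 4)/1) = -2*(-27 - 65*(-7)) = -2*(-27 - 13*(-35)) = -2*(-27 + 455) = -2*428 = -856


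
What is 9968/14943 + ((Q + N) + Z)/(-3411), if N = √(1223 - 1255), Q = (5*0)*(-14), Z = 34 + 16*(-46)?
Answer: 4943426/5663397 - 4*I*√2/3411 ≈ 0.87287 - 0.0016584*I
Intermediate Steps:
Z = -702 (Z = 34 - 736 = -702)
Q = 0 (Q = 0*(-14) = 0)
N = 4*I*√2 (N = √(-32) = 4*I*√2 ≈ 5.6569*I)
9968/14943 + ((Q + N) + Z)/(-3411) = 9968/14943 + ((0 + 4*I*√2) - 702)/(-3411) = 9968*(1/14943) + (4*I*√2 - 702)*(-1/3411) = 9968/14943 + (-702 + 4*I*√2)*(-1/3411) = 9968/14943 + (78/379 - 4*I*√2/3411) = 4943426/5663397 - 4*I*√2/3411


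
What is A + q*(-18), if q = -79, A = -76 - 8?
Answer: 1338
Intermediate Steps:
A = -84
A + q*(-18) = -84 - 79*(-18) = -84 + 1422 = 1338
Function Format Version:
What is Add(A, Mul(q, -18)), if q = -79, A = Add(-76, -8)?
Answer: 1338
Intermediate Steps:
A = -84
Add(A, Mul(q, -18)) = Add(-84, Mul(-79, -18)) = Add(-84, 1422) = 1338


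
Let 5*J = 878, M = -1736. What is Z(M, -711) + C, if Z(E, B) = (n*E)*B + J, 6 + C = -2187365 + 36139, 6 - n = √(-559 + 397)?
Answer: 26273598/5 - 11108664*I*√2 ≈ 5.2547e+6 - 1.571e+7*I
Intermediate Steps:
n = 6 - 9*I*√2 (n = 6 - √(-559 + 397) = 6 - √(-162) = 6 - 9*I*√2 ≈ 6.0 - 12.728*I)
C = -2151232 (C = -6 + (-2187365 + 36139) = -6 - 2151226 = -2151232)
J = 878/5 (J = (⅕)*878 = 878/5 ≈ 175.60)
Z(E, B) = 878/5 + B*E*(6 - 9*I*√2) (Z(E, B) = ((6 - 9*I*√2)*E)*B + 878/5 = (E*(6 - 9*I*√2))*B + 878/5 = B*E*(6 - 9*I*√2) + 878/5 = 878/5 + B*E*(6 - 9*I*√2))
Z(M, -711) + C = (878/5 + 3*(-711)*(-1736)*(2 - 3*I*√2)) - 2151232 = (878/5 + (7405776 - 11108664*I*√2)) - 2151232 = (37029758/5 - 11108664*I*√2) - 2151232 = 26273598/5 - 11108664*I*√2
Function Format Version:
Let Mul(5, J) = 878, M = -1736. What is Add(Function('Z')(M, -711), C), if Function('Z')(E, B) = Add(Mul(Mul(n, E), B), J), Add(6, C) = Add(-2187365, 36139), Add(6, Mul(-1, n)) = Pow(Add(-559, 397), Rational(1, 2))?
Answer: Add(Rational(26273598, 5), Mul(-11108664, I, Pow(2, Rational(1, 2)))) ≈ Add(5.2547e+6, Mul(-1.5710e+7, I))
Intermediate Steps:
n = Add(6, Mul(-9, I, Pow(2, Rational(1, 2)))) (n = Add(6, Mul(-1, Pow(Add(-559, 397), Rational(1, 2)))) = Add(6, Mul(-1, Pow(-162, Rational(1, 2)))) = Add(6, Mul(-1, Mul(9, I, Pow(2, Rational(1, 2))))) = Add(6, Mul(-9, I, Pow(2, Rational(1, 2)))) ≈ Add(6.0000, Mul(-12.728, I)))
C = -2151232 (C = Add(-6, Add(-2187365, 36139)) = Add(-6, -2151226) = -2151232)
J = Rational(878, 5) (J = Mul(Rational(1, 5), 878) = Rational(878, 5) ≈ 175.60)
Function('Z')(E, B) = Add(Rational(878, 5), Mul(B, E, Add(6, Mul(-9, I, Pow(2, Rational(1, 2)))))) (Function('Z')(E, B) = Add(Mul(Mul(Add(6, Mul(-9, I, Pow(2, Rational(1, 2)))), E), B), Rational(878, 5)) = Add(Mul(Mul(E, Add(6, Mul(-9, I, Pow(2, Rational(1, 2))))), B), Rational(878, 5)) = Add(Mul(B, E, Add(6, Mul(-9, I, Pow(2, Rational(1, 2))))), Rational(878, 5)) = Add(Rational(878, 5), Mul(B, E, Add(6, Mul(-9, I, Pow(2, Rational(1, 2)))))))
Add(Function('Z')(M, -711), C) = Add(Add(Rational(878, 5), Mul(3, -711, -1736, Add(2, Mul(-3, I, Pow(2, Rational(1, 2)))))), -2151232) = Add(Add(Rational(878, 5), Add(7405776, Mul(-11108664, I, Pow(2, Rational(1, 2))))), -2151232) = Add(Add(Rational(37029758, 5), Mul(-11108664, I, Pow(2, Rational(1, 2)))), -2151232) = Add(Rational(26273598, 5), Mul(-11108664, I, Pow(2, Rational(1, 2))))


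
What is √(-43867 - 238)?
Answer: I*√44105 ≈ 210.01*I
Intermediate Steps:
√(-43867 - 238) = √(-44105) = I*√44105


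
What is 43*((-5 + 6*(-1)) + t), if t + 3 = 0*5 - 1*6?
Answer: -860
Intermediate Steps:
t = -9 (t = -3 + (0*5 - 1*6) = -3 + (0 - 6) = -3 - 6 = -9)
43*((-5 + 6*(-1)) + t) = 43*((-5 + 6*(-1)) - 9) = 43*((-5 - 6) - 9) = 43*(-11 - 9) = 43*(-20) = -860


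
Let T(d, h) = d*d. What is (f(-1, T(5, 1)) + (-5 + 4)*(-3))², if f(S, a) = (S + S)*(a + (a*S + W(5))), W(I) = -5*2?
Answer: 529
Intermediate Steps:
T(d, h) = d²
W(I) = -10
f(S, a) = 2*S*(-10 + a + S*a) (f(S, a) = (S + S)*(a + (a*S - 10)) = (2*S)*(a + (S*a - 10)) = (2*S)*(a + (-10 + S*a)) = (2*S)*(-10 + a + S*a) = 2*S*(-10 + a + S*a))
(f(-1, T(5, 1)) + (-5 + 4)*(-3))² = (2*(-1)*(-10 + 5² - 1*5²) + (-5 + 4)*(-3))² = (2*(-1)*(-10 + 25 - 1*25) - 1*(-3))² = (2*(-1)*(-10 + 25 - 25) + 3)² = (2*(-1)*(-10) + 3)² = (20 + 3)² = 23² = 529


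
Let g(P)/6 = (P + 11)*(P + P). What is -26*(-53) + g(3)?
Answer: 1882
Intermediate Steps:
g(P) = 12*P*(11 + P) (g(P) = 6*((P + 11)*(P + P)) = 6*((11 + P)*(2*P)) = 6*(2*P*(11 + P)) = 12*P*(11 + P))
-26*(-53) + g(3) = -26*(-53) + 12*3*(11 + 3) = 1378 + 12*3*14 = 1378 + 504 = 1882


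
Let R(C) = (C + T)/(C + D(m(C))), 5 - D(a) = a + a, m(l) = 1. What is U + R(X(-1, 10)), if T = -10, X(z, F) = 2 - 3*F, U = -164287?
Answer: -4107137/25 ≈ -1.6429e+5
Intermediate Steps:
D(a) = 5 - 2*a (D(a) = 5 - (a + a) = 5 - 2*a)
R(C) = (-10 + C)/(3 + C) (R(C) = (C - 10)/(C + (5 - 2*1)) = (-10 + C)/(C + (5 - 2)) = (-10 + C)/(C + 3) = (-10 + C)/(3 + C))
U + R(X(-1, 10)) = -164287 + (-10 + (2 - 3*10))/(3 + (2 - 3*10)) = -164287 + (-10 + (2 - 30))/(3 + (2 - 30)) = -164287 + (-10 - 28)/(3 - 28) = -164287 - 38/(-25) = -164287 - 1/25*(-38) = -164287 + 38/25 = -4107137/25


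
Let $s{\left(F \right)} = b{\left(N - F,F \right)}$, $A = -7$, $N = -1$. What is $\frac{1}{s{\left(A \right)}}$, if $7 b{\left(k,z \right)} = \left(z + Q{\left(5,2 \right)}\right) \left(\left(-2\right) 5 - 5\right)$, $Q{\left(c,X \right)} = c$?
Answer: $\frac{7}{30} \approx 0.23333$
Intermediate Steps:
$b{\left(k,z \right)} = - \frac{75}{7} - \frac{15 z}{7}$ ($b{\left(k,z \right)} = \frac{\left(z + 5\right) \left(\left(-2\right) 5 - 5\right)}{7} = \frac{\left(5 + z\right) \left(-10 - 5\right)}{7} = \frac{\left(5 + z\right) \left(-15\right)}{7} = \frac{-75 - 15 z}{7} = - \frac{75}{7} - \frac{15 z}{7}$)
$s{\left(F \right)} = - \frac{75}{7} - \frac{15 F}{7}$
$\frac{1}{s{\left(A \right)}} = \frac{1}{- \frac{75}{7} - -15} = \frac{1}{- \frac{75}{7} + 15} = \frac{1}{\frac{30}{7}} = \frac{7}{30}$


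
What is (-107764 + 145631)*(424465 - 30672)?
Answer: 14911759531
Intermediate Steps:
(-107764 + 145631)*(424465 - 30672) = 37867*393793 = 14911759531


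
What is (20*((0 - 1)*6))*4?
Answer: -480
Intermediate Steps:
(20*((0 - 1)*6))*4 = (20*(-1*6))*4 = (20*(-6))*4 = -120*4 = -480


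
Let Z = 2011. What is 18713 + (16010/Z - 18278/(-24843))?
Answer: 71947874549/3843021 ≈ 18722.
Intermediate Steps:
18713 + (16010/Z - 18278/(-24843)) = 18713 + (16010/2011 - 18278/(-24843)) = 18713 + (16010*(1/2011) - 18278*(-1/24843)) = 18713 + (16010/2011 + 1406/1911) = 18713 + 33422576/3843021 = 71947874549/3843021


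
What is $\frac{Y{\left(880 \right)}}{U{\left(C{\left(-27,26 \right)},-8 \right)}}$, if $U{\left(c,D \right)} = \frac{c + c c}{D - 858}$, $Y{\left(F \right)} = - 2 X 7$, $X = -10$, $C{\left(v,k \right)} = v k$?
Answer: $- \frac{60620}{246051} \approx -0.24637$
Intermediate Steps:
$C{\left(v,k \right)} = k v$
$Y{\left(F \right)} = 140$ ($Y{\left(F \right)} = \left(-2\right) \left(-10\right) 7 = 20 \cdot 7 = 140$)
$U{\left(c,D \right)} = \frac{c + c^{2}}{-858 + D}$
$\frac{Y{\left(880 \right)}}{U{\left(C{\left(-27,26 \right)},-8 \right)}} = \frac{140}{26 \left(-27\right) \frac{1}{-858 - 8} \left(1 + 26 \left(-27\right)\right)} = \frac{140}{\left(-702\right) \frac{1}{-866} \left(1 - 702\right)} = \frac{140}{\left(-702\right) \left(- \frac{1}{866}\right) \left(-701\right)} = \frac{140}{- \frac{246051}{433}} = 140 \left(- \frac{433}{246051}\right) = - \frac{60620}{246051}$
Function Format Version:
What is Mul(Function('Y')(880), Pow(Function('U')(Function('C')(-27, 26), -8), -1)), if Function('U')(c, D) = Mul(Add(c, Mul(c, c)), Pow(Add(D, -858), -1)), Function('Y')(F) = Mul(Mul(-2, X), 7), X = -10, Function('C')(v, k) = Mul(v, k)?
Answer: Rational(-60620, 246051) ≈ -0.24637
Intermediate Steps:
Function('C')(v, k) = Mul(k, v)
Function('Y')(F) = 140 (Function('Y')(F) = Mul(Mul(-2, -10), 7) = Mul(20, 7) = 140)
Function('U')(c, D) = Mul(Pow(Add(-858, D), -1), Add(c, Pow(c, 2))) (Function('U')(c, D) = Mul(Add(c, Pow(c, 2)), Pow(Add(-858, D), -1)) = Mul(Pow(Add(-858, D), -1), Add(c, Pow(c, 2))))
Mul(Function('Y')(880), Pow(Function('U')(Function('C')(-27, 26), -8), -1)) = Mul(140, Pow(Mul(Mul(26, -27), Pow(Add(-858, -8), -1), Add(1, Mul(26, -27))), -1)) = Mul(140, Pow(Mul(-702, Pow(-866, -1), Add(1, -702)), -1)) = Mul(140, Pow(Mul(-702, Rational(-1, 866), -701), -1)) = Mul(140, Pow(Rational(-246051, 433), -1)) = Mul(140, Rational(-433, 246051)) = Rational(-60620, 246051)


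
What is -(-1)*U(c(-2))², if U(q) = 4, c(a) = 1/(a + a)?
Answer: 16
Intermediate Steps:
c(a) = 1/(2*a)
-(-1)*U(c(-2))² = -(-1)*4² = -(-1)*16 = -1*(-16) = 16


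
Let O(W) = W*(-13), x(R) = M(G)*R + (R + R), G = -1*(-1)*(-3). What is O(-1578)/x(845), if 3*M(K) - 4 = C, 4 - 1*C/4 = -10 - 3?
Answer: 789/845 ≈ 0.93373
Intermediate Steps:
G = -3 (G = 1*(-3) = -3)
C = 68 (C = 16 - 4*(-10 - 3) = 16 - 4*(-13) = 16 + 52 = 68)
M(K) = 24 (M(K) = 4/3 + (⅓)*68 = 4/3 + 68/3 = 24)
x(R) = 26*R (x(R) = 24*R + (R + R) = 24*R + 2*R = 26*R)
O(W) = -13*W
O(-1578)/x(845) = (-13*(-1578))/((26*845)) = 20514/21970 = 20514*(1/21970) = 789/845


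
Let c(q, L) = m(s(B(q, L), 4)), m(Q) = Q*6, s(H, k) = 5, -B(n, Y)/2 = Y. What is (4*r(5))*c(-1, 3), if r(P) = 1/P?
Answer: 24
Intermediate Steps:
B(n, Y) = -2*Y
m(Q) = 6*Q
c(q, L) = 30 (c(q, L) = 6*5 = 30)
(4*r(5))*c(-1, 3) = (4/5)*30 = (4*(⅕))*30 = (⅘)*30 = 24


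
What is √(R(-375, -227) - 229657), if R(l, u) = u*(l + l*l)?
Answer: I*√32066407 ≈ 5662.7*I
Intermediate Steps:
R(l, u) = u*(l + l²)
√(R(-375, -227) - 229657) = √(-375*(-227)*(1 - 375) - 229657) = √(-375*(-227)*(-374) - 229657) = √(-31836750 - 229657) = √(-32066407) = I*√32066407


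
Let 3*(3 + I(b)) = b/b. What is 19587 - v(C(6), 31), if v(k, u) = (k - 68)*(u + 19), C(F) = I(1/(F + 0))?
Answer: 69361/3 ≈ 23120.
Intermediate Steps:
I(b) = -8/3 (I(b) = -3 + (b/b)/3 = -3 + (1/3)*1 = -3 + 1/3 = -8/3)
C(F) = -8/3
v(k, u) = (-68 + k)*(19 + u)
19587 - v(C(6), 31) = 19587 - (-1292 - 68*31 + 19*(-8/3) - 8/3*31) = 19587 - (-1292 - 2108 - 152/3 - 248/3) = 19587 - 1*(-10600/3) = 19587 + 10600/3 = 69361/3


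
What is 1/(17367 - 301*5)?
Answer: 1/15862 ≈ 6.3044e-5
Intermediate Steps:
1/(17367 - 301*5) = 1/(17367 - 1505) = 1/15862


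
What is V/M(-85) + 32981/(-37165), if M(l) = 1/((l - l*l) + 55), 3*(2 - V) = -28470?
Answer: -2559347688881/37165 ≈ -6.8865e+7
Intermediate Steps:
V = 9492 (V = 2 - 1/3*(-28470) = 2 + 9490 = 9492)
M(l) = 1/(55 + l - l**2) (M(l) = 1/((l - l**2) + 55) = 1/(55 + l - l**2))
V/M(-85) + 32981/(-37165) = 9492/(1/(55 - 85 - 1*(-85)**2)) + 32981/(-37165) = 9492/(1/(55 - 85 - 1*7225)) + 32981*(-1/37165) = 9492/(1/(55 - 85 - 7225)) - 32981/37165 = 9492/(1/(-7255)) - 32981/37165 = 9492/(-1/7255) - 32981/37165 = 9492*(-7255) - 32981/37165 = -68864460 - 32981/37165 = -2559347688881/37165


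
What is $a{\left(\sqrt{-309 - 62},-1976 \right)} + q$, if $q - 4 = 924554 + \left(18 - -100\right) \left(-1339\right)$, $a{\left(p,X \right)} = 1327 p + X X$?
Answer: $4671132 + 1327 i \sqrt{371} \approx 4.6711 \cdot 10^{6} + 25560.0 i$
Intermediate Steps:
$a{\left(p,X \right)} = X^{2} + 1327 p$ ($a{\left(p,X \right)} = 1327 p + X^{2} = X^{2} + 1327 p$)
$q = 766556$ ($q = 4 + \left(924554 + \left(18 - -100\right) \left(-1339\right)\right) = 4 + \left(924554 + \left(18 + 100\right) \left(-1339\right)\right) = 4 + \left(924554 + 118 \left(-1339\right)\right) = 4 + \left(924554 - 158002\right) = 4 + 766552 = 766556$)
$a{\left(\sqrt{-309 - 62},-1976 \right)} + q = \left(\left(-1976\right)^{2} + 1327 \sqrt{-309 - 62}\right) + 766556 = \left(3904576 + 1327 \sqrt{-309 + \left(-455 + 393\right)}\right) + 766556 = \left(3904576 + 1327 \sqrt{-309 - 62}\right) + 766556 = \left(3904576 + 1327 \sqrt{-371}\right) + 766556 = \left(3904576 + 1327 i \sqrt{371}\right) + 766556 = 4671132 + 1327 i \sqrt{371}$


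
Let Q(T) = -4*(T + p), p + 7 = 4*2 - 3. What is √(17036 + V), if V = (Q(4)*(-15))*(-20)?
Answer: 2*√3659 ≈ 120.98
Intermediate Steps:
p = -2 (p = -7 + (4*2 - 3) = -7 + (8 - 3) = -7 + 5 = -2)
Q(T) = 8 - 4*T (Q(T) = -4*(T - 2) = -4*(-2 + T) = 8 - 4*T)
V = -2400 (V = ((8 - 4*4)*(-15))*(-20) = ((8 - 16)*(-15))*(-20) = -8*(-15)*(-20) = 120*(-20) = -2400)
√(17036 + V) = √(17036 - 2400) = √14636 = 2*√3659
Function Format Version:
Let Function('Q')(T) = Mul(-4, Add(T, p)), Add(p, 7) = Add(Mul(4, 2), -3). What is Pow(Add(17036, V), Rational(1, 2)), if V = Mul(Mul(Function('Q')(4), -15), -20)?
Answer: Mul(2, Pow(3659, Rational(1, 2))) ≈ 120.98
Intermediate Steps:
p = -2 (p = Add(-7, Add(Mul(4, 2), -3)) = Add(-7, Add(8, -3)) = Add(-7, 5) = -2)
Function('Q')(T) = Add(8, Mul(-4, T)) (Function('Q')(T) = Mul(-4, Add(T, -2)) = Mul(-4, Add(-2, T)) = Add(8, Mul(-4, T)))
V = -2400 (V = Mul(Mul(Add(8, Mul(-4, 4)), -15), -20) = Mul(Mul(Add(8, -16), -15), -20) = Mul(Mul(-8, -15), -20) = Mul(120, -20) = -2400)
Pow(Add(17036, V), Rational(1, 2)) = Pow(Add(17036, -2400), Rational(1, 2)) = Pow(14636, Rational(1, 2)) = Mul(2, Pow(3659, Rational(1, 2)))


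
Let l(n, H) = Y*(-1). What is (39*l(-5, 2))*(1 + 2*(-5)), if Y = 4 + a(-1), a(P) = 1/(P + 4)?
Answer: 1521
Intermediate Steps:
a(P) = 1/(4 + P)
Y = 13/3 (Y = 4 + 1/(4 - 1) = 4 + 1/3 = 13/3 ≈ 4.3333)
l(n, H) = -13/3 (l(n, H) = (13/3)*(-1) = -13/3)
(39*l(-5, 2))*(1 + 2*(-5)) = (39*(-13/3))*(1 + 2*(-5)) = -169*(1 - 10) = -169*(-9) = 1521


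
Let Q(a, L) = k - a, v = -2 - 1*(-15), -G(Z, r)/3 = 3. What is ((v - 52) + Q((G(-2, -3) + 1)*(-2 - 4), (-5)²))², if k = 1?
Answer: 7396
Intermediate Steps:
G(Z, r) = -9 (G(Z, r) = -3*3 = -9)
v = 13 (v = -2 + 15 = 13)
Q(a, L) = 1 - a
((v - 52) + Q((G(-2, -3) + 1)*(-2 - 4), (-5)²))² = ((13 - 52) + (1 - (-9 + 1)*(-2 - 4)))² = (-39 + (1 - (-8)*(-6)))² = (-39 + (1 - 1*48))² = (-39 + (1 - 48))² = (-39 - 47)² = (-86)² = 7396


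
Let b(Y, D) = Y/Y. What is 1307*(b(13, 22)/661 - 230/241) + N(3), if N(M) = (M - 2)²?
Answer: -198228922/159301 ≈ -1244.4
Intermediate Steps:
b(Y, D) = 1
N(M) = (-2 + M)²
1307*(b(13, 22)/661 - 230/241) + N(3) = 1307*(1/661 - 230/241) + (-2 + 3)² = 1307*(1*(1/661) - 230*1/241) + 1² = 1307*(1/661 - 230/241) + 1 = 1307*(-151789/159301) + 1 = -198388223/159301 + 1 = -198228922/159301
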